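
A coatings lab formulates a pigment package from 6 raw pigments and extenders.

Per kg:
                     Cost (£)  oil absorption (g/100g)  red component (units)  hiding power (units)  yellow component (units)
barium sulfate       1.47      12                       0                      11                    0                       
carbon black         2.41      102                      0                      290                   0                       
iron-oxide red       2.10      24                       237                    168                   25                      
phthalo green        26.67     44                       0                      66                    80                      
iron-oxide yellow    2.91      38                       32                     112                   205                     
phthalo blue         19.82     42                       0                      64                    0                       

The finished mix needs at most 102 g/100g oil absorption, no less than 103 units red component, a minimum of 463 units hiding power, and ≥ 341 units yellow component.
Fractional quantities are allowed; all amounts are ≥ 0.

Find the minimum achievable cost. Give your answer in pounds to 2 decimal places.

Set it up as a linear program. Let x1 = kg of barium sulfate, x2 = kg of carbon black, x3 = kg of iron-oxide red, x4 = kg of phthalo green, x5 = kg of iron-oxide yellow, x6 = kg of phthalo blue.
Minimize 1.47x1 + 2.41x2 + 2.1x3 + 26.67x4 + 2.91x5 + 19.82x6 s.t.:
  12x1 + 102x2 + 24x3 + 44x4 + 38x5 + 42x6 ≤ 102   (oil absorption)
  237x3 + 32x5 ≥ 103   (red component)
  11x1 + 290x2 + 168x3 + 66x4 + 112x5 + 64x6 ≥ 463   (hiding power)
  25x3 + 80x4 + 205x5 ≥ 341   (yellow component)
  x1, x2, x3, x4, x5, x6 ≥ 0.
The optimal basis is {carbon black, iron-oxide red, iron-oxide yellow}; barium sulfate, phthalo green, phthalo blue drop out. The oil absorption, hiding power, yellow component requirements are met with equality.
So carbon black = 0.062059 kg, iron-oxide red = 1.6762 kg, iron-oxide yellow = 1.459 kg.
Hence cost = 2.41·0.062059 + 2.1·1.6762 + 2.91·1.459 = £7.9153.

£7.92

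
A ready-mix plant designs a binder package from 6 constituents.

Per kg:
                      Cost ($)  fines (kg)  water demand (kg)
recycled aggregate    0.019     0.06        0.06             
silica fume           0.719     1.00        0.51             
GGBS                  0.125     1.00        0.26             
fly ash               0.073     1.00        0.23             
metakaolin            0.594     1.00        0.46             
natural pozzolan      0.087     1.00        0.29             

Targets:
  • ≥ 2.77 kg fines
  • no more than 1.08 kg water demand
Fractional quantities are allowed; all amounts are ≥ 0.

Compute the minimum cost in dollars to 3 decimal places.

Let x1 = kg of recycled aggregate, x2 = kg of silica fume, x3 = kg of GGBS, x4 = kg of fly ash, x5 = kg of metakaolin, x6 = kg of natural pozzolan.
Minimise 0.019x1 + 0.719x2 + 0.125x3 + 0.073x4 + 0.594x5 + 0.087x6 s.t.:
  0.06x1 + 1x2 + 1x3 + 1x4 + 1x5 + 1x6 ≥ 2.77   (fines)
  0.06x1 + 0.51x2 + 0.26x3 + 0.23x4 + 0.46x5 + 0.29x6 ≤ 1.08   (water demand)
  x1, x2, x3, x4, x5, x6 ≥ 0.
The minimum-cost mix takes nothing from recycled aggregate, silica fume, GGBS, metakaolin, natural pozzolan — only fly ash. Binding constraint: fines.
Solving gives x4 = 2.77.
Cost = 0.073·2.77 = 0.20221.

$0.202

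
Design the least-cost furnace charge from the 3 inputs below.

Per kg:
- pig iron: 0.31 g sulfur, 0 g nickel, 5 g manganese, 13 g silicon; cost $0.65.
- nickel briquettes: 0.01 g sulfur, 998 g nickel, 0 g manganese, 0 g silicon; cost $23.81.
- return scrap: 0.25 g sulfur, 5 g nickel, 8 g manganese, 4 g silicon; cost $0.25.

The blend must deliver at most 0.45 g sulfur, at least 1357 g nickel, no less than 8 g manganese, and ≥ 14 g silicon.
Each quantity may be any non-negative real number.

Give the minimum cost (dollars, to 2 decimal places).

$33.03

Let x1 = kg of pig iron, x2 = kg of nickel briquettes, x3 = kg of return scrap.
Minimize 0.65x1 + 23.81x2 + 0.25x3 subject to:
  0.31x1 + 0.01x2 + 0.25x3 ≤ 0.45   (sulfur)
  998x2 + 5x3 ≥ 1357   (nickel)
  5x1 + 8x3 ≥ 8   (manganese)
  13x1 + 4x3 ≥ 14   (silicon)
  x1, x2, x3 ≥ 0.
All 3 inputs are positive at the optimum. Binding constraints: sulfur, nickel, silicon.
So pig iron = 0.87276 kg, nickel briquettes = 1.3564 kg, return scrap = 0.66352 kg.
Hence cost = 0.65·0.87276 + 23.81·1.3564 + 0.25·0.66352 = $33.0291.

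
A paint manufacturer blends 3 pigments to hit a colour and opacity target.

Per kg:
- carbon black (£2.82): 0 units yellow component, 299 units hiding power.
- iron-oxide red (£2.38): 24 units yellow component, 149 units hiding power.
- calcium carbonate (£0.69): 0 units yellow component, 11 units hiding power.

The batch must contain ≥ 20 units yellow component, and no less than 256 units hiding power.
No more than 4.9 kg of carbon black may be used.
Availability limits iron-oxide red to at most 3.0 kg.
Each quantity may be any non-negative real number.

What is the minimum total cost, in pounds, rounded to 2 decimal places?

Set it up as a linear program. Let x1 = kg of carbon black, x2 = kg of iron-oxide red, x3 = kg of calcium carbonate.
Minimize 2.82x1 + 2.38x2 + 0.69x3 s.t.:
  24x2 ≥ 20   (yellow component)
  299x1 + 149x2 + 11x3 ≥ 256   (hiding power)
  x1 ≤ 4.9
  x2 ≤ 3
  x1, x2, x3 ≥ 0.
The optimal basis is {carbon black, iron-oxide red}; calcium carbonate drops out. Binding constraints: yellow component and hiding power.
So carbon black = 0.4409 kg, iron-oxide red = 0.8333 kg.
Cost = 2.82·0.4409 + 2.38·0.8333 = 3.2266.

£3.23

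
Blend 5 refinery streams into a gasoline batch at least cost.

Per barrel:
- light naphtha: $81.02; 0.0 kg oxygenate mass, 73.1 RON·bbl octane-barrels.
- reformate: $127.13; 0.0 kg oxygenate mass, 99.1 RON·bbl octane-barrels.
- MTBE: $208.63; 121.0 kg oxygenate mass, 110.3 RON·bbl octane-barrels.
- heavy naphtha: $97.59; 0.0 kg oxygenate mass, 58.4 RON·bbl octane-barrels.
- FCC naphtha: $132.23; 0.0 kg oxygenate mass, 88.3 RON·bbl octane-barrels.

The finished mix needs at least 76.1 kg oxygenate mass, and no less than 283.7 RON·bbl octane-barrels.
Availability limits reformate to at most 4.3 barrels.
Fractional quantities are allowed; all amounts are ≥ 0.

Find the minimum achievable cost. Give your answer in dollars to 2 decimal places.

$368.76

This is a linear program. Let x1 = barrels of light naphtha, x2 = barrels of reformate, x3 = barrels of MTBE, x4 = barrels of heavy naphtha, x5 = barrels of FCC naphtha.
min 81.02x1 + 127.13x2 + 208.63x3 + 97.59x4 + 132.23x5 with:
  121x3 ≥ 76.1   (oxygenate mass)
  73.1x1 + 99.1x2 + 110.3x3 + 58.4x4 + 88.3x5 ≥ 283.7   (octane-barrels)
  x2 ≤ 4.3
  x1, x2, x3, x4, x5 ≥ 0.
The optimal basis is {light naphtha, MTBE}; reformate, heavy naphtha, FCC naphtha drop out. There the oxygenate mass and octane-barrels constraints are tight.
Solving gives x1 = 2.932, x3 = 0.6289.
Hence cost = 81.02·2.932 + 208.63·0.6289 = $368.7580.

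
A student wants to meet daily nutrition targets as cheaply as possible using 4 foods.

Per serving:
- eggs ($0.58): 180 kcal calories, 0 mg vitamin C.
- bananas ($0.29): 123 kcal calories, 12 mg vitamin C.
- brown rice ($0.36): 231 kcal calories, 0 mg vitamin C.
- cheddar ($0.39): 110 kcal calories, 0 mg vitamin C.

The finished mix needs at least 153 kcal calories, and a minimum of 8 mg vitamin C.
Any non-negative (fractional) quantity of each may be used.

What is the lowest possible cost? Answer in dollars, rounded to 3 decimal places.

$0.304

This is a linear program. Let x1 = servings of eggs, x2 = servings of bananas, x3 = servings of brown rice, x4 = servings of cheddar.
Minimise 0.58x1 + 0.29x2 + 0.36x3 + 0.39x4 s.t.:
  180x1 + 123x2 + 231x3 + 110x4 ≥ 153   (calories)
  12x2 ≥ 8   (vitamin C)
  x1, x2, x3, x4 ≥ 0.
The minimum-cost mix takes nothing from eggs, cheddar — only bananas, brown rice. The calories and vitamin C requirements are met with equality.
Optimal quantities: bananas = 0.6667 servings, brown rice = 0.3074 servings.
Total cost: 0.29·0.6667 + 0.36·0.3074 = 0.30401.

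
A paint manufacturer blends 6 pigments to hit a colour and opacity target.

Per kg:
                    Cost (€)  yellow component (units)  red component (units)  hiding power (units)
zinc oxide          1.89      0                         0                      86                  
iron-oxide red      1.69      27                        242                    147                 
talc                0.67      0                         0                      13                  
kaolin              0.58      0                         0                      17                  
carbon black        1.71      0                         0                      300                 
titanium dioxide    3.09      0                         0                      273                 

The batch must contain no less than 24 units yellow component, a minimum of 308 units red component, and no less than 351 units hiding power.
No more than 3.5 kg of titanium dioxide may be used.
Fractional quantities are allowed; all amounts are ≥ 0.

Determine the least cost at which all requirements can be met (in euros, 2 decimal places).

€3.09

Let x1 = kg of zinc oxide, x2 = kg of iron-oxide red, x3 = kg of talc, x4 = kg of kaolin, x5 = kg of carbon black, x6 = kg of titanium dioxide.
Minimise 1.89x1 + 1.69x2 + 0.67x3 + 0.58x4 + 1.71x5 + 3.09x6 subject to:
  27x2 ≥ 24   (yellow component)
  242x2 ≥ 308   (red component)
  86x1 + 147x2 + 13x3 + 17x4 + 300x5 + 273x6 ≥ 351   (hiding power)
  x6 ≤ 3.5
  x1, x2, x3, x4, x5, x6 ≥ 0.
At the optimum only iron-oxide red, carbon black are positive (zinc oxide, talc, kaolin, titanium dioxide = 0). Binding constraints: red component and hiding power.
That vertex is x2 = 1.273, x5 = 0.5464.
Total cost: 1.69·1.273 + 1.71·0.5464 = 3.0857.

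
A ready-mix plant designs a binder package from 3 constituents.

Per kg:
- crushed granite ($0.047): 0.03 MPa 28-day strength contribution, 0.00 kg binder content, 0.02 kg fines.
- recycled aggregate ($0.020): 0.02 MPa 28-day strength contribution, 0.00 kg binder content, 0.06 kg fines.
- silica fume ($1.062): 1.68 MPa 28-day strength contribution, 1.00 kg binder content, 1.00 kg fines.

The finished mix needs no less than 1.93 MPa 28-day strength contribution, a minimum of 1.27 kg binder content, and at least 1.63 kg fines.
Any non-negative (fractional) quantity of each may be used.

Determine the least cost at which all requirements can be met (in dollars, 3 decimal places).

$1.469

This is a linear program. Let x1 = kg of crushed granite, x2 = kg of recycled aggregate, x3 = kg of silica fume.
min 0.047x1 + 0.02x2 + 1.062x3 with:
  0.03x1 + 0.02x2 + 1.68x3 ≥ 1.93   (28-day strength contribution)
  1x3 ≥ 1.27   (binder content)
  0.02x1 + 0.06x2 + 1x3 ≥ 1.63   (fines)
  x1, x2, x3 ≥ 0.
The minimum-cost mix takes nothing from crushed granite — only recycled aggregate, silica fume. There the binder content and fines constraints are tight.
That vertex is x2 = 6, x3 = 1.27.
Total cost: 0.02·6 + 1.062·1.27 = 1.46874.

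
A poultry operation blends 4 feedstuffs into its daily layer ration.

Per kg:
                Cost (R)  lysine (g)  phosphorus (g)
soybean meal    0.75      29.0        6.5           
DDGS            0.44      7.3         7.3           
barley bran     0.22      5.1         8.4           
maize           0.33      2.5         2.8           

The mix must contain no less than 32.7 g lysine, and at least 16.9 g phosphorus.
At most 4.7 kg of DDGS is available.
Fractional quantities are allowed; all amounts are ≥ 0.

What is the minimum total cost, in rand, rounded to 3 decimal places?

R0.962

Let x1 = kg of soybean meal, x2 = kg of DDGS, x3 = kg of barley bran, x4 = kg of maize.
Minimise 0.75x1 + 0.44x2 + 0.22x3 + 0.33x4 with:
  29x1 + 7.3x2 + 5.1x3 + 2.5x4 ≥ 32.7   (lysine)
  6.5x1 + 7.3x2 + 8.4x3 + 2.8x4 ≥ 16.9   (phosphorus)
  x2 ≤ 4.7
  x1, x2, x3, x4 ≥ 0.
The optimal basis is {soybean meal, barley bran}; DDGS, maize drop out. The lysine and phosphorus requirements are met with equality.
So soybean meal = 0.8957 kg, barley bran = 1.319 kg.
Hence cost = 0.75·0.8957 + 0.22·1.319 = R0.96196.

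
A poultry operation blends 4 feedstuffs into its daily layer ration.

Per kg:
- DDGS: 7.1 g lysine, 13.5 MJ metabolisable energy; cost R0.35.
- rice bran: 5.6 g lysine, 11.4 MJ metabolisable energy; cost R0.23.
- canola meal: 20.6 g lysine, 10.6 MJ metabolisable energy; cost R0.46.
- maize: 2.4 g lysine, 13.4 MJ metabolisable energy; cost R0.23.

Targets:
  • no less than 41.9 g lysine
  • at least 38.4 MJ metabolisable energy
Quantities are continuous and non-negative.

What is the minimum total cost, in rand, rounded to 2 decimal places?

R1.14

Treat it as an LP. Let x1 = kg of DDGS, x2 = kg of rice bran, x3 = kg of canola meal, x4 = kg of maize.
min 0.35x1 + 0.23x2 + 0.46x3 + 0.23x4 subject to:
  7.1x1 + 5.6x2 + 20.6x3 + 2.4x4 ≥ 41.9   (lysine)
  13.5x1 + 11.4x2 + 10.6x3 + 13.4x4 ≥ 38.4   (metabolisable energy)
  x1, x2, x3, x4 ≥ 0.
The cheapest feasible vertex uses only rice bran, canola meal; DDGS, maize are not used. Binding constraints: lysine and metabolisable energy.
Optimal quantities: rice bran = 1.977 kg, canola meal = 1.497 kg.
Hence cost = 0.23·1.977 + 0.46·1.497 = R1.1433.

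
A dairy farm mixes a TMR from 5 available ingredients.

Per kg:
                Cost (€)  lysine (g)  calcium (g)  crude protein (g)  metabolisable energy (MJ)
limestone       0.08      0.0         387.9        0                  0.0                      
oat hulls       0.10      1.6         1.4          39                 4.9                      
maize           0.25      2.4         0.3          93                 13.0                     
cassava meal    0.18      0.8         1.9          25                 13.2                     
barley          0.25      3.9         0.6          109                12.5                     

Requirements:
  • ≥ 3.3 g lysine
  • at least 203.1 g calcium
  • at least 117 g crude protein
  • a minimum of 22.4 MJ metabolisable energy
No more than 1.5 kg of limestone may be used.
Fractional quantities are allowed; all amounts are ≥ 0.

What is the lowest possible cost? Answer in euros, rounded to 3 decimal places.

This is a linear program. Let x1 = kg of limestone, x2 = kg of oat hulls, x3 = kg of maize, x4 = kg of cassava meal, x5 = kg of barley.
Minimise 0.08x1 + 0.1x2 + 0.25x3 + 0.18x4 + 0.25x5 s.t.:
  1.6x2 + 2.4x3 + 0.8x4 + 3.9x5 ≥ 3.3   (lysine)
  387.9x1 + 1.4x2 + 0.3x3 + 1.9x4 + 0.6x5 ≥ 203.1   (calcium)
  39x2 + 93x3 + 25x4 + 109x5 ≥ 117   (crude protein)
  4.9x2 + 13x3 + 13.2x4 + 12.5x5 ≥ 22.4   (metabolisable energy)
  x1 ≤ 1.5
  x1, x2, x3, x4, x5 ≥ 0.
At the optimum only limestone, cassava meal, barley are positive (oat hulls, maize = 0). The calcium, crude protein, metabolisable energy requirements are met with equality.
Optimal quantities: limestone = 0.518 kg, cassava meal = 0.8693 kg, barley = 0.874 kg.
Objective = 0.08·0.518 + 0.18·0.8693 + 0.25·0.874 = 0.41641.

€0.416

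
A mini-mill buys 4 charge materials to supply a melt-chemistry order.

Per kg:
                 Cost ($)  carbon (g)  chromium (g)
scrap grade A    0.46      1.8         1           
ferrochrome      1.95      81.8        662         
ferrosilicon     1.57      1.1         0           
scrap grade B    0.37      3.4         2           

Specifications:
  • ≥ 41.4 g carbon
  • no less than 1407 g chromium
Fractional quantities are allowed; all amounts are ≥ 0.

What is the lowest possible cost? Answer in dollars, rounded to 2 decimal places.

$4.14

Set it up as a linear program. Let x1 = kg of scrap grade A, x2 = kg of ferrochrome, x3 = kg of ferrosilicon, x4 = kg of scrap grade B.
Minimise 0.46x1 + 1.95x2 + 1.57x3 + 0.37x4 s.t.:
  1.8x1 + 81.8x2 + 1.1x3 + 3.4x4 ≥ 41.4   (carbon)
  1x1 + 662x2 + 2x4 ≥ 1407   (chromium)
  x1, x2, x3, x4 ≥ 0.
The cheapest feasible vertex uses only ferrochrome; scrap grade A, ferrosilicon, scrap grade B are not used. There the chromium constraint is tight.
Solving gives x2 = 2.125.
Objective = 1.95·2.125 = 4.1438.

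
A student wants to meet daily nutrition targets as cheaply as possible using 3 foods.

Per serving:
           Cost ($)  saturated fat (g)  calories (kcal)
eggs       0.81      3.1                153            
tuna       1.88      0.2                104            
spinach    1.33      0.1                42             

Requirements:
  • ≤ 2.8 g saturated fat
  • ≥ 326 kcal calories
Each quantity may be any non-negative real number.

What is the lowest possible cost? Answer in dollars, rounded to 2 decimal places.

$4.38

Let x1 = servings of eggs, x2 = servings of tuna, x3 = servings of spinach.
min 0.81x1 + 1.88x2 + 1.33x3 with:
  3.1x1 + 0.2x2 + 0.1x3 ≤ 2.8   (saturated fat)
  153x1 + 104x2 + 42x3 ≥ 326   (calories)
  x1, x2, x3 ≥ 0.
The minimum-cost mix takes nothing from spinach — only eggs, tuna. The saturated fat and calories requirements are met with equality.
Solving gives x1 = 0.7745, x2 = 1.995.
Hence cost = 0.81·0.7745 + 1.88·1.995 = $4.3779.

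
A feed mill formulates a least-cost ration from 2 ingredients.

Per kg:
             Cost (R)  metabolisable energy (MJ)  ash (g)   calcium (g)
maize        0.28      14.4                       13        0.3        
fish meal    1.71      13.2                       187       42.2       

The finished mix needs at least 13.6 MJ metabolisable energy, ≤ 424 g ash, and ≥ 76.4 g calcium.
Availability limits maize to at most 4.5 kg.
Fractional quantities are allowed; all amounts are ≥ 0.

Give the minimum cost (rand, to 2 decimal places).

R3.10

Let x1 = kg of maize, x2 = kg of fish meal.
min 0.28x1 + 1.71x2 subject to:
  14.4x1 + 13.2x2 ≥ 13.6   (metabolisable energy)
  13x1 + 187x2 ≤ 424   (ash)
  0.3x1 + 42.2x2 ≥ 76.4   (calcium)
  x1 ≤ 4.5
  x1, x2 ≥ 0.
The cheapest feasible vertex uses only fish meal; maize is not used. The calcium requirement is met with equality.
Optimal quantities: fish meal = 1.81 kg.
Objective = 1.71·1.81 = 3.0951.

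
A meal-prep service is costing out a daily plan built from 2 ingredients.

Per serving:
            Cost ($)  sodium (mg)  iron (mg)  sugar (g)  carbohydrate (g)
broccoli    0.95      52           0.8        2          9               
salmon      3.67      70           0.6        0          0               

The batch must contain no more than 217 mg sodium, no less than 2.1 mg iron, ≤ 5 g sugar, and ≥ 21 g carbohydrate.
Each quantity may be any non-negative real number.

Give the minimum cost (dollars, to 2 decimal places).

$2.99

Treat it as an LP. Let x1 = servings of broccoli, x2 = servings of salmon.
Minimise 0.95x1 + 3.67x2 s.t.:
  52x1 + 70x2 ≤ 217   (sodium)
  0.8x1 + 0.6x2 ≥ 2.1   (iron)
  2x1 ≤ 5   (sugar)
  9x1 ≥ 21   (carbohydrate)
  x1, x2 ≥ 0.
Both inputs are positive at the optimum. Binding constraints: iron and sugar.
That vertex is x1 = 2.5, x2 = 0.1667.
Hence cost = 0.95·2.5 + 3.67·0.1667 = $2.9868.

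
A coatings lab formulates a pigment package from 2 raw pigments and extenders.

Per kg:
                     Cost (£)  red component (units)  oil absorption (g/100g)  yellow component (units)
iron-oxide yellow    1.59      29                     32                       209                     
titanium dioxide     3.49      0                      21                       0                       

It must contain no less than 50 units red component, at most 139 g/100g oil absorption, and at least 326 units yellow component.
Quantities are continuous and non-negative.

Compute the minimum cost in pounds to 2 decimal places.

Let x1 = kg of iron-oxide yellow, x2 = kg of titanium dioxide.
Minimize 1.59x1 + 3.49x2 with:
  29x1 ≥ 50   (red component)
  32x1 + 21x2 ≤ 139   (oil absorption)
  209x1 ≥ 326   (yellow component)
  x1, x2 ≥ 0.
The minimum-cost mix takes nothing from titanium dioxide — only iron-oxide yellow. The red component requirement is met with equality.
Solving gives x1 = 1.724.
Hence cost = 1.59·1.724 = £2.7412.

£2.74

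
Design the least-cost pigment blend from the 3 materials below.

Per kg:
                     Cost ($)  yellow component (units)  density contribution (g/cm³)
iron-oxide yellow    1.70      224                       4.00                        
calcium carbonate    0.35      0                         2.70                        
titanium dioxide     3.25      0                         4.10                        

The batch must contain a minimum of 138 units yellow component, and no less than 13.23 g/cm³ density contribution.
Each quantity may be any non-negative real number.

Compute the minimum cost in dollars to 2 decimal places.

$2.44

Let x1 = kg of iron-oxide yellow, x2 = kg of calcium carbonate, x3 = kg of titanium dioxide.
min 1.7x1 + 0.35x2 + 3.25x3 subject to:
  224x1 ≥ 138   (yellow component)
  4x1 + 2.7x2 + 4.1x3 ≥ 13.23   (density contribution)
  x1, x2, x3 ≥ 0.
At the optimum only iron-oxide yellow, calcium carbonate are positive (titanium dioxide = 0). Binding constraints: yellow component and density contribution.
Optimal quantities: iron-oxide yellow = 0.6161 kg, calcium carbonate = 3.987 kg.
Total cost: 1.7·0.6161 + 0.35·3.987 = 2.4428.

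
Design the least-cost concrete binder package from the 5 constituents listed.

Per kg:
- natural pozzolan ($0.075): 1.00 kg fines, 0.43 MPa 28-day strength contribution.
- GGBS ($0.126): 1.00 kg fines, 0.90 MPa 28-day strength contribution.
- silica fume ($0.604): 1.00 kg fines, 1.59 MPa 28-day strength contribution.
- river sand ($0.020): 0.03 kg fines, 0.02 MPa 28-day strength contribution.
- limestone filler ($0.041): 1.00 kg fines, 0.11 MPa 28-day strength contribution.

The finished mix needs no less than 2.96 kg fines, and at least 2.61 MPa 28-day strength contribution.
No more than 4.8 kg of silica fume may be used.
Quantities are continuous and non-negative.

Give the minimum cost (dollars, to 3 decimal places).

$0.367

Treat it as an LP. Let x1 = kg of natural pozzolan, x2 = kg of GGBS, x3 = kg of silica fume, x4 = kg of river sand, x5 = kg of limestone filler.
Minimise 0.075x1 + 0.126x2 + 0.604x3 + 0.02x4 + 0.041x5 with:
  1x1 + 1x2 + 1x3 + 0.03x4 + 1x5 ≥ 2.96   (fines)
  0.43x1 + 0.9x2 + 1.59x3 + 0.02x4 + 0.11x5 ≥ 2.61   (28-day strength contribution)
  x3 ≤ 4.8
  x1, x2, x3, x4, x5 ≥ 0.
At the optimum only natural pozzolan, GGBS are positive (silica fume, river sand, limestone filler = 0). There the fines and 28-day strength contribution constraints are tight.
Optimal quantities: natural pozzolan = 0.1149 kg, GGBS = 2.845 kg.
Hence cost = 0.075·0.1149 + 0.126·2.845 = $0.36709.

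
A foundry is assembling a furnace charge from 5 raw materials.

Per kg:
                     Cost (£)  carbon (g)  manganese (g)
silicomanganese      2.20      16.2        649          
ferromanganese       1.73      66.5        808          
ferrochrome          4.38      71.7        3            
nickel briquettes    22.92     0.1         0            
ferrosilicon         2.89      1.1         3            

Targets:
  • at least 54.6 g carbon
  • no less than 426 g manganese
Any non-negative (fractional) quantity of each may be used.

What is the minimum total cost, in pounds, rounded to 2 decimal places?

Let x1 = kg of silicomanganese, x2 = kg of ferromanganese, x3 = kg of ferrochrome, x4 = kg of nickel briquettes, x5 = kg of ferrosilicon.
min 2.2x1 + 1.73x2 + 4.38x3 + 22.92x4 + 2.89x5 s.t.:
  16.2x1 + 66.5x2 + 71.7x3 + 0.1x4 + 1.1x5 ≥ 54.6   (carbon)
  649x1 + 808x2 + 3x3 + 3x5 ≥ 426   (manganese)
  x1, x2, x3, x4, x5 ≥ 0.
The minimum-cost mix takes nothing from silicomanganese, ferrochrome, nickel briquettes, ferrosilicon — only ferromanganese. The carbon requirement is met with equality.
So ferromanganese = 0.8211 kg.
Objective = 1.73·0.8211 = 1.4205.

£1.42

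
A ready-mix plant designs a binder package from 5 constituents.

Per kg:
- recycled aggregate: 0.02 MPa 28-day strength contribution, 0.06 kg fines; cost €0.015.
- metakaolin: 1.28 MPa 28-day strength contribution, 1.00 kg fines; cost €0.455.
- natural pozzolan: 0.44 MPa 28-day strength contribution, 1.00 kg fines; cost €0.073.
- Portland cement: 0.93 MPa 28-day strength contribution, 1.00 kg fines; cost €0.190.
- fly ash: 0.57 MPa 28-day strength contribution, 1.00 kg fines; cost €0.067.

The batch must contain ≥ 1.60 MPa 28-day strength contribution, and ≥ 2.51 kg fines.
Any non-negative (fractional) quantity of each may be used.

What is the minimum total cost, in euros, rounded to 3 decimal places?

Set it up as a linear program. Let x1 = kg of recycled aggregate, x2 = kg of metakaolin, x3 = kg of natural pozzolan, x4 = kg of Portland cement, x5 = kg of fly ash.
min 0.015x1 + 0.455x2 + 0.073x3 + 0.19x4 + 0.067x5 s.t.:
  0.02x1 + 1.28x2 + 0.44x3 + 0.93x4 + 0.57x5 ≥ 1.6   (28-day strength contribution)
  0.06x1 + 1x2 + 1x3 + 1x4 + 1x5 ≥ 2.51   (fines)
  x1, x2, x3, x4, x5 ≥ 0.
At the optimum only fly ash is positive (recycled aggregate, metakaolin, natural pozzolan, Portland cement = 0). Binding constraint: 28-day strength contribution.
Optimal quantities: fly ash = 2.807 kg.
Objective = 0.067·2.807 = 0.18807.

€0.188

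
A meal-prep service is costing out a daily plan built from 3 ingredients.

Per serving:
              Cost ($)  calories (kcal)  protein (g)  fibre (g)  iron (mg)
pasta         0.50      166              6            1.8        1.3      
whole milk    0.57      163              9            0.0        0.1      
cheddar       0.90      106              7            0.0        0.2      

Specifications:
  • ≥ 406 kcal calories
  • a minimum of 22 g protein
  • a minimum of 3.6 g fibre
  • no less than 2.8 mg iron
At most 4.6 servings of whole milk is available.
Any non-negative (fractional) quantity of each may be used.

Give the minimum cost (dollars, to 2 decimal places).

$1.64

Set it up as a linear program. Let x1 = servings of pasta, x2 = servings of whole milk, x3 = servings of cheddar.
Minimise 0.5x1 + 0.57x2 + 0.9x3 subject to:
  166x1 + 163x2 + 106x3 ≥ 406   (calories)
  6x1 + 9x2 + 7x3 ≥ 22   (protein)
  1.8x1 ≥ 3.6   (fibre)
  1.3x1 + 0.1x2 + 0.2x3 ≥ 2.8   (iron)
  x2 ≤ 4.6
  x1, x2, x3 ≥ 0.
The cheapest feasible vertex uses only pasta, whole milk; cheddar is not used. There the protein and iron constraints are tight.
So pasta = 2.072 servings, whole milk = 1.063 servings.
Hence cost = 0.5·2.072 + 0.57·1.063 = $1.6419.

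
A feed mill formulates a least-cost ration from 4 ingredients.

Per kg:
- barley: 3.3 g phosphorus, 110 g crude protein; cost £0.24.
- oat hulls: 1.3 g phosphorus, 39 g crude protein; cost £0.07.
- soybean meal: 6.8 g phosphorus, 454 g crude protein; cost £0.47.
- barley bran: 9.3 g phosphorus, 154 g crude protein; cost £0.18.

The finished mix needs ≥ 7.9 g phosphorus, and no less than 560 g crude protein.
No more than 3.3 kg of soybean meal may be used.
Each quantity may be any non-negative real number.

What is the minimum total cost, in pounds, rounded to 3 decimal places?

£0.580

Treat it as an LP. Let x1 = kg of barley, x2 = kg of oat hulls, x3 = kg of soybean meal, x4 = kg of barley bran.
min 0.24x1 + 0.07x2 + 0.47x3 + 0.18x4 subject to:
  3.3x1 + 1.3x2 + 6.8x3 + 9.3x4 ≥ 7.9   (phosphorus)
  110x1 + 39x2 + 454x3 + 154x4 ≥ 560   (crude protein)
  x3 ≤ 3.3
  x1, x2, x3, x4 ≥ 0.
The optimal basis is {soybean meal}; barley, oat hulls, barley bran drop out. There the crude protein constraint is tight.
Solving gives x3 = 1.233.
Objective = 0.47·1.233 = 0.57951.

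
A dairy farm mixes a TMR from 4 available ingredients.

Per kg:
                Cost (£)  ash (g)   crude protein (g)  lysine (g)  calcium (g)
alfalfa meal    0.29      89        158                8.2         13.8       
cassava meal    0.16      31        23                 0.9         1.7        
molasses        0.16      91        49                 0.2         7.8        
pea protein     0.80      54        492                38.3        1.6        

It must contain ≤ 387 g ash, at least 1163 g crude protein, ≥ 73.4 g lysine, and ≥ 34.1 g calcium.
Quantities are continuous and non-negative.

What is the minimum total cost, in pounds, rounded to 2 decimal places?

Let x1 = kg of alfalfa meal, x2 = kg of cassava meal, x3 = kg of molasses, x4 = kg of pea protein.
Minimize 0.29x1 + 0.16x2 + 0.16x3 + 0.8x4 s.t.:
  89x1 + 31x2 + 91x3 + 54x4 ≤ 387   (ash)
  158x1 + 23x2 + 49x3 + 492x4 ≥ 1163   (crude protein)
  8.2x1 + 0.9x2 + 0.2x3 + 38.3x4 ≥ 73.4   (lysine)
  13.8x1 + 1.7x2 + 7.8x3 + 1.6x4 ≥ 34.1   (calcium)
  x1, x2, x3, x4 ≥ 0.
At the optimum only alfalfa meal, pea protein are positive (cassava meal, molasses = 0). Binding constraints: crude protein and calcium.
Optimal quantities: alfalfa meal = 2.282 kg, pea protein = 1.631 kg.
Objective = 0.29·2.282 + 0.8·1.631 = 1.9666.

£1.97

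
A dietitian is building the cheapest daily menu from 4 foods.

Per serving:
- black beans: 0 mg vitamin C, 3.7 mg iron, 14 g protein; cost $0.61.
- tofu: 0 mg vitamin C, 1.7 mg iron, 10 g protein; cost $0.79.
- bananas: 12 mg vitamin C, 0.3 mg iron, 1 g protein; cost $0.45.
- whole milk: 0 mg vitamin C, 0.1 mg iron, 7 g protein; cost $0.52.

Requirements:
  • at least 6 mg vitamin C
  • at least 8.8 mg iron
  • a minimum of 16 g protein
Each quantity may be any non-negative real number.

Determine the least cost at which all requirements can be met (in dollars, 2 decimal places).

$1.65

This is a linear program. Let x1 = servings of black beans, x2 = servings of tofu, x3 = servings of bananas, x4 = servings of whole milk.
Minimise 0.61x1 + 0.79x2 + 0.45x3 + 0.52x4 s.t.:
  12x3 ≥ 6   (vitamin C)
  3.7x1 + 1.7x2 + 0.3x3 + 0.1x4 ≥ 8.8   (iron)
  14x1 + 10x2 + 1x3 + 7x4 ≥ 16   (protein)
  x1, x2, x3, x4 ≥ 0.
At the optimum only black beans, bananas are positive (tofu, whole milk = 0). Binding constraints: vitamin C and iron.
Optimal quantities: black beans = 2.338 servings, bananas = 0.5 servings.
Hence cost = 0.61·2.338 + 0.45·0.5 = $1.6512.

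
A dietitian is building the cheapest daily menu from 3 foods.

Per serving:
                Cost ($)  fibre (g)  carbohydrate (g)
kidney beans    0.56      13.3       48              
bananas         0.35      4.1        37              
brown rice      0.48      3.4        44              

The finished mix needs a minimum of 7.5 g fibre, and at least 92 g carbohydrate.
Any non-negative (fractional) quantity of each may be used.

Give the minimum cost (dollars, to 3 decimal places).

$0.870

Treat it as an LP. Let x1 = servings of kidney beans, x2 = servings of bananas, x3 = servings of brown rice.
min 0.56x1 + 0.35x2 + 0.48x3 s.t.:
  13.3x1 + 4.1x2 + 3.4x3 ≥ 7.5   (fibre)
  48x1 + 37x2 + 44x3 ≥ 92   (carbohydrate)
  x1, x2, x3 ≥ 0.
At the optimum only bananas is positive (kidney beans, brown rice = 0). There the carbohydrate constraint is tight.
Solving gives x2 = 2.486.
Hence cost = 0.35·2.486 = $0.87010.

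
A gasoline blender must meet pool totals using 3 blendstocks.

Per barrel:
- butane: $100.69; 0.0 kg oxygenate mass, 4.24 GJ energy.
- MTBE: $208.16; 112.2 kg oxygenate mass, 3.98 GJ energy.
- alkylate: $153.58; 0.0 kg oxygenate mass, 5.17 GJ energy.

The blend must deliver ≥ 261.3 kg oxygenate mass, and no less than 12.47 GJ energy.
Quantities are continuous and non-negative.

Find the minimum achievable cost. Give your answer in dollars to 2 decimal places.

Treat it as an LP. Let x1 = barrels of butane, x2 = barrels of MTBE, x3 = barrels of alkylate.
Minimise 100.69x1 + 208.16x2 + 153.58x3 subject to:
  112.2x2 ≥ 261.3   (oxygenate mass)
  4.24x1 + 3.98x2 + 5.17x3 ≥ 12.47   (energy)
  x1, x2, x3 ≥ 0.
The minimum-cost mix takes nothing from alkylate — only butane, MTBE. Binding constraints: oxygenate mass and energy.
Solving gives x1 = 0.75497, x2 = 2.3289.
Hence cost = 100.69·0.75497 + 208.16·2.3289 = $560.8018.

$560.80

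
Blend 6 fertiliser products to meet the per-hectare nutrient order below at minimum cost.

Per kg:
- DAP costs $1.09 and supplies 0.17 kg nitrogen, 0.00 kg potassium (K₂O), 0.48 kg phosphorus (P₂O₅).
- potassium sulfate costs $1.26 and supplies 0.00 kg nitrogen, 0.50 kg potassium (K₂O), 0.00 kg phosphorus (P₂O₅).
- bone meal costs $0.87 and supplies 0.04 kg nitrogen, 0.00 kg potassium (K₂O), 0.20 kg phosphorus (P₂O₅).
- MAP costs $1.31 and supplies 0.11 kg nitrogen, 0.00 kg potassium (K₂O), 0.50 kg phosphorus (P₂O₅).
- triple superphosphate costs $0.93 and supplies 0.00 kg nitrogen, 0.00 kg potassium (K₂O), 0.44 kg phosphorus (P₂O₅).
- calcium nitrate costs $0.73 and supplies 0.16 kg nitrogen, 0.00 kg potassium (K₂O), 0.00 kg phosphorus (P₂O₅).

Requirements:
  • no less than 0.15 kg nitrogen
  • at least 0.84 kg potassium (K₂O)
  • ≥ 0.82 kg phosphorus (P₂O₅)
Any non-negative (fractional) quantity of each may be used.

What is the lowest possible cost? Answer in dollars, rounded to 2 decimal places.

Let x1 = kg of DAP, x2 = kg of potassium sulfate, x3 = kg of bone meal, x4 = kg of MAP, x5 = kg of triple superphosphate, x6 = kg of calcium nitrate.
min 1.09x1 + 1.26x2 + 0.87x3 + 1.31x4 + 0.93x5 + 0.73x6 with:
  0.17x1 + 0.04x3 + 0.11x4 + 0.16x6 ≥ 0.15   (nitrogen)
  0.5x2 ≥ 0.84   (potassium (K₂O))
  0.48x1 + 0.2x3 + 0.5x4 + 0.44x5 ≥ 0.82   (phosphorus (P₂O₅))
  x1, x2, x3, x4, x5, x6 ≥ 0.
The cheapest feasible vertex uses only DAP, potassium sulfate, triple superphosphate; bone meal, MAP, calcium nitrate are not used. Binding constraints: nitrogen, potassium (K₂O), phosphorus (P₂O₅).
Optimal quantities: DAP = 0.8824 kg, potassium sulfate = 1.68 kg, triple superphosphate = 0.9011 kg.
Cost = 1.09·0.8824 + 1.26·1.68 + 0.93·0.9011 = 3.9166.

$3.92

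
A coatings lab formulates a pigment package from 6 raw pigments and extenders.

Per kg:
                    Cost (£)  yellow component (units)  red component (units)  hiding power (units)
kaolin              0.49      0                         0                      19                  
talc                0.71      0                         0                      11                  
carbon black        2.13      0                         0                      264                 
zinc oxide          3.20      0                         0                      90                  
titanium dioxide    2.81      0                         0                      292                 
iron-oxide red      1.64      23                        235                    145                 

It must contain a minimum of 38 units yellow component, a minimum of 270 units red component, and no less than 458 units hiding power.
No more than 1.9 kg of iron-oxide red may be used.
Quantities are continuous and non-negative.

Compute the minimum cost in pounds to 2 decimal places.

£4.47

Let x1 = kg of kaolin, x2 = kg of talc, x3 = kg of carbon black, x4 = kg of zinc oxide, x5 = kg of titanium dioxide, x6 = kg of iron-oxide red.
Minimize 0.49x1 + 0.71x2 + 2.13x3 + 3.2x4 + 2.81x5 + 1.64x6 with:
  23x6 ≥ 38   (yellow component)
  235x6 ≥ 270   (red component)
  19x1 + 11x2 + 264x3 + 90x4 + 292x5 + 145x6 ≥ 458   (hiding power)
  x6 ≤ 1.9
  x1, x2, x3, x4, x5, x6 ≥ 0.
The minimum-cost mix takes nothing from kaolin, talc, zinc oxide, titanium dioxide — only carbon black, iron-oxide red. The yellow component and hiding power requirements are met with equality.
Optimal quantities: carbon black = 0.8274 kg, iron-oxide red = 1.652 kg.
Total cost: 2.13·0.8274 + 1.64·1.652 = 4.4716.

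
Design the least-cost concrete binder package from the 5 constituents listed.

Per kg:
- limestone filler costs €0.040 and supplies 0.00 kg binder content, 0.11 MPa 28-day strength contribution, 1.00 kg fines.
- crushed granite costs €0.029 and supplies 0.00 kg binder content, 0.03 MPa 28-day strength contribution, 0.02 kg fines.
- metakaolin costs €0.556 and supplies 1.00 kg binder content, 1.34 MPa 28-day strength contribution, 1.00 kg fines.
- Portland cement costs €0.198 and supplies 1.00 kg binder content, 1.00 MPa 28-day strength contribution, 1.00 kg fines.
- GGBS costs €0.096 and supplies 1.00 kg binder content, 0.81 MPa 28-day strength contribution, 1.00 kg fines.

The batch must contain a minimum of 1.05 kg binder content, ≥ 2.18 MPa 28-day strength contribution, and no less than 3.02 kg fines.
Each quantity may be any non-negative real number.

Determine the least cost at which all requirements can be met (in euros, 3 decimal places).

€0.269

Let x1 = kg of limestone filler, x2 = kg of crushed granite, x3 = kg of metakaolin, x4 = kg of Portland cement, x5 = kg of GGBS.
Minimise 0.04x1 + 0.029x2 + 0.556x3 + 0.198x4 + 0.096x5 with:
  1x3 + 1x4 + 1x5 ≥ 1.05   (binder content)
  0.11x1 + 0.03x2 + 1.34x3 + 1x4 + 0.81x5 ≥ 2.18   (28-day strength contribution)
  1x1 + 0.02x2 + 1x3 + 1x4 + 1x5 ≥ 3.02   (fines)
  x1, x2, x3, x4, x5 ≥ 0.
The optimal basis is {limestone filler, GGBS}; crushed granite, metakaolin, Portland cement drop out. The 28-day strength contribution and fines requirements are met with equality.
So limestone filler = 0.3803 kg, GGBS = 2.64 kg.
Total cost: 0.04·0.3803 + 0.096·2.64 = 0.26865.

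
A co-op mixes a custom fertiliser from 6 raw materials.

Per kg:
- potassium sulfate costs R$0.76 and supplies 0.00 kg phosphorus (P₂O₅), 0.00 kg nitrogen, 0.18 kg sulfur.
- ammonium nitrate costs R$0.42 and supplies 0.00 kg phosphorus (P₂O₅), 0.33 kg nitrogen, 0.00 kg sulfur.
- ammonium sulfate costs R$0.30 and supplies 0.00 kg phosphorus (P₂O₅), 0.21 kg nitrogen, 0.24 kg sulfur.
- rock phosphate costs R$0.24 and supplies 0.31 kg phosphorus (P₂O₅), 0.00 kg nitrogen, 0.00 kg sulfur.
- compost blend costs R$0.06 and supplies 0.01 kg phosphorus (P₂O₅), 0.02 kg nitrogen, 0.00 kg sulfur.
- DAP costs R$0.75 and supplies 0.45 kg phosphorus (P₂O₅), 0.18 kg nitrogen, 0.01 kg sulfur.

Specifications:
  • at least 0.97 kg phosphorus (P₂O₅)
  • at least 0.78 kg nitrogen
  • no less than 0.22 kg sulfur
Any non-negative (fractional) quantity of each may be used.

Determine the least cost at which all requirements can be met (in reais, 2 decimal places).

R$1.77

Let x1 = kg of potassium sulfate, x2 = kg of ammonium nitrate, x3 = kg of ammonium sulfate, x4 = kg of rock phosphate, x5 = kg of compost blend, x6 = kg of DAP.
Minimise 0.76x1 + 0.42x2 + 0.3x3 + 0.24x4 + 0.06x5 + 0.75x6 subject to:
  0.31x4 + 0.01x5 + 0.45x6 ≥ 0.97   (phosphorus (P₂O₅))
  0.33x2 + 0.21x3 + 0.02x5 + 0.18x6 ≥ 0.78   (nitrogen)
  0.18x1 + 0.24x3 + 0.01x6 ≥ 0.22   (sulfur)
  x1, x2, x3, x4, x5, x6 ≥ 0.
At the optimum only ammonium nitrate, ammonium sulfate, rock phosphate are positive (potassium sulfate, compost blend, DAP = 0). There the phosphorus (P₂O₅), nitrogen, sulfur constraints are tight.
So ammonium nitrate = 1.78 kg, ammonium sulfate = 0.9167 kg, rock phosphate = 3.129 kg.
Hence cost = 0.42·1.78 + 0.3·0.9167 + 0.24·3.129 = R$1.7736.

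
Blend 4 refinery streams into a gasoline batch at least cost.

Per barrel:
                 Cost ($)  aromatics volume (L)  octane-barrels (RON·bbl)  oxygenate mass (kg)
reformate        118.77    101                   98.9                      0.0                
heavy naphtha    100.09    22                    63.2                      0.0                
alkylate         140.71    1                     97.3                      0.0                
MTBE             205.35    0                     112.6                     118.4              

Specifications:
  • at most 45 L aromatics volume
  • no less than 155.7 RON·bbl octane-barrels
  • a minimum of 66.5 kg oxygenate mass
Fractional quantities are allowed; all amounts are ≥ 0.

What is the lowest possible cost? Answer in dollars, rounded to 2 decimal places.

Set it up as a linear program. Let x1 = barrels of reformate, x2 = barrels of heavy naphtha, x3 = barrels of alkylate, x4 = barrels of MTBE.
Minimize 118.77x1 + 100.09x2 + 140.71x3 + 205.35x4 s.t.:
  101x1 + 22x2 + 1x3 ≤ 45   (aromatics volume)
  98.9x1 + 63.2x2 + 97.3x3 + 112.6x4 ≥ 155.7   (octane-barrels)
  118.4x4 ≥ 66.5   (oxygenate mass)
  x1, x2, x3, x4 ≥ 0.
The minimum-cost mix takes nothing from heavy naphtha — only reformate, alkylate, MTBE. The aromatics volume, octane-barrels, oxygenate mass requirements are met with equality.
So reformate = 0.44057 barrels, alkylate = 0.50242 barrels, MTBE = 0.56166 barrels.
Total cost: 118.77·0.44057 + 140.71·0.50242 + 205.35·0.56166 = 238.3589.

$238.36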